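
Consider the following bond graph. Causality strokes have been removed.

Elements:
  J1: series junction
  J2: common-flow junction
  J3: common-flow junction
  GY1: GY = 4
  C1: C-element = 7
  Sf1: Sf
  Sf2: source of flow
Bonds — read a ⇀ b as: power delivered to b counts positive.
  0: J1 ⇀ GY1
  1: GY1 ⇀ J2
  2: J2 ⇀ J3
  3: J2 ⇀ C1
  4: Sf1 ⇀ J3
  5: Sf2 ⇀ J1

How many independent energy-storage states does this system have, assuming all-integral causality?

1  (C1 all integral)

bond 4 |Sf1  (Sf1: flow source, stroke at near end)
bond 5 |Sf2  (source Sf2 imposes f)
bond 0 |J1  (1-jn J1 has f-setter on 5)
bond 2 |J3  (J3 flow already set via bond 4)
bond 1 |J2  (GY GY1: same side as bond 0)
bond 3 |J2  (J2 flow already set via bond 2)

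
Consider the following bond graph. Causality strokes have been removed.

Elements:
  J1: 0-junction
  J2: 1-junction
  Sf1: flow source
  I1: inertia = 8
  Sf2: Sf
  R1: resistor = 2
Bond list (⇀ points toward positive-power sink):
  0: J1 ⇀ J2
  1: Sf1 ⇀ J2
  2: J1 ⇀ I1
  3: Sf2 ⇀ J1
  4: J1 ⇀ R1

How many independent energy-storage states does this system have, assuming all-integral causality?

#1 |Sf1  (Sf1 (Sf) sets flow on bond)
#3 |Sf2  (Sf2 (Sf) sets flow on bond)
#0 |J2  (J2 flow already set via bond 1)
#2 |I1  (I1 outputs flow p/I1)
#4 |J1  (J1: last free bond brings effort in)

1  (I1 all integral)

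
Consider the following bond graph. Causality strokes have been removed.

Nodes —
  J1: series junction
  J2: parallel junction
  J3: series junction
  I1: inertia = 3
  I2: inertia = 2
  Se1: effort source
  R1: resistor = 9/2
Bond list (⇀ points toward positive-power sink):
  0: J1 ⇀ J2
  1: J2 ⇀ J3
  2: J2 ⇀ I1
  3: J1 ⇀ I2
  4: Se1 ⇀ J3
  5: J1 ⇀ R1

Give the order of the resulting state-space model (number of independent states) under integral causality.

2  (I1, I2 all integral)

β4 stroke at J3  (Se1 (Se) sets effort on bond)
β1 stroke at J2  (only one flow-in slot at J3)
β0 stroke at J1  (J2 effort already set via bond 1)
β2 stroke at I1  (0-jn J2 has e-setter on 1)
β3 stroke at I2  (I2 integral (f out))
β5 stroke at J1  (common-f at J1 fixed by 3)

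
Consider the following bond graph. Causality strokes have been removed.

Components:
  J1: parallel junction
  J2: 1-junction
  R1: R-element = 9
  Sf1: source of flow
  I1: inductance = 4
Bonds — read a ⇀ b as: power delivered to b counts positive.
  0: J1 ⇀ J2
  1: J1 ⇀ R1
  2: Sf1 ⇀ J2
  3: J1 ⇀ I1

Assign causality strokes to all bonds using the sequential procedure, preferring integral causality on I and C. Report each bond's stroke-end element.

b2 stroke at Sf1  (source Sf1 imposes f)
b0 stroke at J2  (1-jn J2 has f-setter on 2)
b3 stroke at I1  (I1: I, integral causality)
b1 stroke at J1  (J1 needs exactly one e-in)

bond 0 stroke→J2
bond 1 stroke→J1
bond 2 stroke→Sf1
bond 3 stroke→I1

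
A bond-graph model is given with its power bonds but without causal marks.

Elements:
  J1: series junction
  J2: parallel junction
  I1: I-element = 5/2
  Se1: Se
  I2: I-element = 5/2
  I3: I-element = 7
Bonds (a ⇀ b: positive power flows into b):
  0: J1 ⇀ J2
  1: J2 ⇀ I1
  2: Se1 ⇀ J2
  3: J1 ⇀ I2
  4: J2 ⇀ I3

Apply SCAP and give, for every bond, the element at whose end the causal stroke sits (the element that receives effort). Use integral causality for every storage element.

#0 |J1
#1 |I1
#2 |J2
#3 |I2
#4 |I3

bond 2 |J2  (Se1 fixes effort; stroke away)
bond 0 |J1  (J2: bond 2 brought effort, rest push out)
bond 1 |I1  (common-e at J2 fixed by 2)
bond 4 |I3  (J2 effort already set via bond 2)
bond 3 |I2  (J1: last free bond brings flow in)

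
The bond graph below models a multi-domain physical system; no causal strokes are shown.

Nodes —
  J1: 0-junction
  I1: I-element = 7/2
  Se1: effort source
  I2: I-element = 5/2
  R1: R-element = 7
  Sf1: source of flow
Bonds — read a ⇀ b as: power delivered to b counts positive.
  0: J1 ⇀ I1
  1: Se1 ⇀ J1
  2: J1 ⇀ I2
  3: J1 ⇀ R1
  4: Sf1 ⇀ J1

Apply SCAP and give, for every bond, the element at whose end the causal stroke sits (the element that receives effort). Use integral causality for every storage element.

β0 →I1
β1 →J1
β2 →I2
β3 →R1
β4 →Sf1

bond 1 stroke at J1  (Se1: effort source, stroke at far end)
bond 4 stroke at Sf1  (source Sf1 imposes f)
bond 0 stroke at I1  (J1: bond 1 brought effort, rest push out)
bond 2 stroke at I2  (J1 effort already set via bond 1)
bond 3 stroke at R1  (common-e at J1 fixed by 1)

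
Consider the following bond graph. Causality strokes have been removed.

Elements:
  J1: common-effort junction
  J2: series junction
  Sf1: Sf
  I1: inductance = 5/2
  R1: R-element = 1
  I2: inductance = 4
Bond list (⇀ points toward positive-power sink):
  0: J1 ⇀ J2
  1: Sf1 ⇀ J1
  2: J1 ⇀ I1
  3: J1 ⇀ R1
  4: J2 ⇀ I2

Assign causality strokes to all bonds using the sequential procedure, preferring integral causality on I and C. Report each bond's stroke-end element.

#0 stroke at J2
#1 stroke at Sf1
#2 stroke at I1
#3 stroke at J1
#4 stroke at I2

#1 stroke at Sf1  (Sf1: flow source, stroke at near end)
#2 stroke at I1  (I1: I, integral causality)
#4 stroke at I2  (I2 outputs flow p/I2)
#0 stroke at J2  (common-f at J2 fixed by 4)
#3 stroke at J1  (J1: last free bond brings effort in)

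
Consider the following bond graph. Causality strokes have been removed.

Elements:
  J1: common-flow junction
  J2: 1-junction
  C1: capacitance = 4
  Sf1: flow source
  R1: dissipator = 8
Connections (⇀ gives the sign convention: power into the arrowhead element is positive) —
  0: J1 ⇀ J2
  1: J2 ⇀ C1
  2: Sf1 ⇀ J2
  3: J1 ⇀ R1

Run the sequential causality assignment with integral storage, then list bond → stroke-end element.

bond 2 stroke at Sf1  (source Sf1 imposes f)
bond 0 stroke at J2  (J2 flow already set via bond 2)
bond 1 stroke at J2  (common-f at J2 fixed by 2)
bond 3 stroke at J1  (common-f at J1 fixed by 0)

#0 stroke at J2
#1 stroke at J2
#2 stroke at Sf1
#3 stroke at J1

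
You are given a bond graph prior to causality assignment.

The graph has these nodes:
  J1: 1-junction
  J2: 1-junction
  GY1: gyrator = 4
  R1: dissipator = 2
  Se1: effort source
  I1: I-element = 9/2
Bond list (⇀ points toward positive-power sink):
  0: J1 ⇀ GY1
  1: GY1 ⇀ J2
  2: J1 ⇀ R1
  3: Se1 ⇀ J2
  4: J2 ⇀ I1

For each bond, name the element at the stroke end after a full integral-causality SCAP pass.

b0 →J1
b1 →J2
b2 →R1
b3 →J2
b4 →I1

b3 stroke at J2  (Se1 (Se) sets effort on bond)
b4 stroke at I1  (prefer integral on I1)
b1 stroke at J2  (common-f at J2 fixed by 4)
b0 stroke at J1  (GY1 both-in/both-out from 1)
b2 stroke at R1  (J1 needs exactly one f-in)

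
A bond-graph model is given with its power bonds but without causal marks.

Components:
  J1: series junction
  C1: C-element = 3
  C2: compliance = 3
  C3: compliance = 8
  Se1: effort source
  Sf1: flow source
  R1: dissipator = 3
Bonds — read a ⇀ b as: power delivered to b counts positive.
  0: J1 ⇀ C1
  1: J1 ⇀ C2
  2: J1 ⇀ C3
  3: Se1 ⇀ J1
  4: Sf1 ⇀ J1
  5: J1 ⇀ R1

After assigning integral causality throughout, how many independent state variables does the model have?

#3 |J1  (source Se1 imposes e)
#4 |Sf1  (Sf1: flow source, stroke at near end)
#0 |J1  (1-jn J1 has f-setter on 4)
#1 |J1  (common-f at J1 fixed by 4)
#2 |J1  (J1 flow already set via bond 4)
#5 |J1  (J1 flow already set via bond 4)

3  (C1, C2, C3 all integral)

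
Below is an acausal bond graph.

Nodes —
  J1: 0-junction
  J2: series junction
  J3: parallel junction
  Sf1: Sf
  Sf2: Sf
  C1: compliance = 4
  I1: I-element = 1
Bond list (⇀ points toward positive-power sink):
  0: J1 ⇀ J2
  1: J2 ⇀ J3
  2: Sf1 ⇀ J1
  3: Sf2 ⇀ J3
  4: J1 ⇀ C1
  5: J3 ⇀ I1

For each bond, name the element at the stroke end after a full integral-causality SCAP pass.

#2 stroke→Sf1  (Sf1 (Sf) sets flow on bond)
#3 stroke→Sf2  (Sf2 (Sf) sets flow on bond)
#4 stroke→J1  (C1 integral (e out))
#0 stroke→J2  (J1 effort already set via bond 4)
#1 stroke→J3  (J2 needs exactly one f-in)
#5 stroke→I1  (0-jn J3 has e-setter on 1)

b0 stroke at J2
b1 stroke at J3
b2 stroke at Sf1
b3 stroke at Sf2
b4 stroke at J1
b5 stroke at I1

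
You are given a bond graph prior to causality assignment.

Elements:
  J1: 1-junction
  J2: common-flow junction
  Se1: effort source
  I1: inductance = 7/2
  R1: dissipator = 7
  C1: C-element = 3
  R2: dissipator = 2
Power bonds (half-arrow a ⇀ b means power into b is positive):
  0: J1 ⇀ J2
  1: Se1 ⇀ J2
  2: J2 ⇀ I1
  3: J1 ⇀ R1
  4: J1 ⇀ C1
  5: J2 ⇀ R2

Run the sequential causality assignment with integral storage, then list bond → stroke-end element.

#0 →J2
#1 →J2
#2 →I1
#3 →J1
#4 →J1
#5 →J2

bond 1 |J2  (Se1 fixes effort; stroke away)
bond 2 |I1  (I1 integral (f out))
bond 0 |J2  (common-f at J2 fixed by 2)
bond 5 |J2  (J2 flow already set via bond 2)
bond 3 |J1  (J1 flow already set via bond 0)
bond 4 |J1  (J1: bond 0 brought flow, rest push out)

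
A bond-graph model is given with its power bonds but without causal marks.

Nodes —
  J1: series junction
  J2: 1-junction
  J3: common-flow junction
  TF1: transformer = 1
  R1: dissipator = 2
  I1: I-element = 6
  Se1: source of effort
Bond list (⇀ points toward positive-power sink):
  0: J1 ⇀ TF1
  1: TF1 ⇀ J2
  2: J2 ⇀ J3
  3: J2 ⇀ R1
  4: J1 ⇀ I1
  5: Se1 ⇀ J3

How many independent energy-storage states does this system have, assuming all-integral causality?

1  (I1 all integral)

bond 5 →J3  (Se1 (Se) sets effort on bond)
bond 2 →J2  (J3 needs exactly one f-in)
bond 4 →I1  (prefer integral on I1)
bond 0 →J1  (J1: bond 4 brought flow, rest push out)
bond 1 →TF1  (TF TF1: opposite of bond 0)
bond 3 →J2  (common-f at J2 fixed by 1)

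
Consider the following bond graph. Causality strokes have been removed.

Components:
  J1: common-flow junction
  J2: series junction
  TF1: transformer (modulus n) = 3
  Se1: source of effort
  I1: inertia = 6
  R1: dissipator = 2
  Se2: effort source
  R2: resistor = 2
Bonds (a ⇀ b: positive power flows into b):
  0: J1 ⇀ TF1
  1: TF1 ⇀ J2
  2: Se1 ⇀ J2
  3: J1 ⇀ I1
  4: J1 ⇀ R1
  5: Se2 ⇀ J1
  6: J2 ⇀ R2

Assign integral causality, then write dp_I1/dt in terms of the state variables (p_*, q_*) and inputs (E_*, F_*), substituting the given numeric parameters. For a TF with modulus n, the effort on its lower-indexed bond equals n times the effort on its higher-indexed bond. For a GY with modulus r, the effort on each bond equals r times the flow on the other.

bond 2 →J2  (Se1 fixes effort; stroke away)
bond 5 →J1  (Se2 fixes effort; stroke away)
bond 3 →I1  (I1 outputs flow p/I1)
bond 0 →J1  (1-jn J1 has f-setter on 3)
bond 4 →J1  (1-jn J1 has f-setter on 3)
bond 1 →TF1  (TF1: transformer flips bond 0)
bond 6 →J2  (J2 flow already set via bond 1)

dp_I1/dt = 3*E_Se1 + E_Se2 - 10*p_I1/3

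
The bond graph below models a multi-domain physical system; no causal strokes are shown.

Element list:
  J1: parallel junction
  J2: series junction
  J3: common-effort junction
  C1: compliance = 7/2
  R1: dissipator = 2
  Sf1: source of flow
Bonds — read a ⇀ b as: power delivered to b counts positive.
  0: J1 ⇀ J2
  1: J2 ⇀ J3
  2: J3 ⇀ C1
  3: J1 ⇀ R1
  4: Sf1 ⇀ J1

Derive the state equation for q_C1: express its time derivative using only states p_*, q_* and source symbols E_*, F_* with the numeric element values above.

bond 4 →Sf1  (Sf1 fixes flow; stroke at Sf1)
bond 2 →J3  (prefer integral on C1)
bond 1 →J2  (J3: bond 2 brought effort, rest push out)
bond 0 →J1  (only one flow-in slot at J2)
bond 3 →R1  (J1: bond 0 brought effort, rest push out)

dq_C1/dt = F_Sf1 - q_C1/7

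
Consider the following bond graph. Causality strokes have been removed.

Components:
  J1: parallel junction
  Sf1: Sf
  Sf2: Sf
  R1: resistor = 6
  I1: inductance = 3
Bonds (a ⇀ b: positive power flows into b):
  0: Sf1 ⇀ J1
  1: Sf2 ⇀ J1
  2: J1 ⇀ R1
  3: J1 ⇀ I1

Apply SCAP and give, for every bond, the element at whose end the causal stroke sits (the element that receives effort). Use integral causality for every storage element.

b0 →Sf1  (Sf1: flow source, stroke at near end)
b1 →Sf2  (Sf2: flow source, stroke at near end)
b3 →I1  (prefer integral on I1)
b2 →J1  (J1: last free bond brings effort in)

bond 0 |Sf1
bond 1 |Sf2
bond 2 |J1
bond 3 |I1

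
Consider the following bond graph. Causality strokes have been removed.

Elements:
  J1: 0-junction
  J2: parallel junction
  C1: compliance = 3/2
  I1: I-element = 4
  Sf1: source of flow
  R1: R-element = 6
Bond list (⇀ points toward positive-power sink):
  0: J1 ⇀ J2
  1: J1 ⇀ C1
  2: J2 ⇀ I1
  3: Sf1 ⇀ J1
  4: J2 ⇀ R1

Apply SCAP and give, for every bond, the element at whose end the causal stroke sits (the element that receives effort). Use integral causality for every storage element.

#0 →J2
#1 →J1
#2 →I1
#3 →Sf1
#4 →R1

bond 3 |Sf1  (source Sf1 imposes f)
bond 1 |J1  (C1: C, integral causality)
bond 0 |J2  (J1: bond 1 brought effort, rest push out)
bond 2 |I1  (0-jn J2 has e-setter on 0)
bond 4 |R1  (common-e at J2 fixed by 0)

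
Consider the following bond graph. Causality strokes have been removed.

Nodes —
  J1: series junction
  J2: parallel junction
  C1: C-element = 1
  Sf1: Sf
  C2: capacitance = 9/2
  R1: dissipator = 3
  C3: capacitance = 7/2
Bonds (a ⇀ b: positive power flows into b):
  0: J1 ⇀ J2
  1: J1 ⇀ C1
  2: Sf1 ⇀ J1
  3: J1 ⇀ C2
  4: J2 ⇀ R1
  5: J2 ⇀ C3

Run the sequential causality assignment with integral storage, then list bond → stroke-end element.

#2 stroke→Sf1  (Sf1: flow source, stroke at near end)
#0 stroke→J1  (J1: bond 2 brought flow, rest push out)
#1 stroke→J1  (1-jn J1 has f-setter on 2)
#3 stroke→J1  (J1: bond 2 brought flow, rest push out)
#5 stroke→J2  (C3 integral (e out))
#4 stroke→R1  (J2: bond 5 brought effort, rest push out)

β0 stroke at J1
β1 stroke at J1
β2 stroke at Sf1
β3 stroke at J1
β4 stroke at R1
β5 stroke at J2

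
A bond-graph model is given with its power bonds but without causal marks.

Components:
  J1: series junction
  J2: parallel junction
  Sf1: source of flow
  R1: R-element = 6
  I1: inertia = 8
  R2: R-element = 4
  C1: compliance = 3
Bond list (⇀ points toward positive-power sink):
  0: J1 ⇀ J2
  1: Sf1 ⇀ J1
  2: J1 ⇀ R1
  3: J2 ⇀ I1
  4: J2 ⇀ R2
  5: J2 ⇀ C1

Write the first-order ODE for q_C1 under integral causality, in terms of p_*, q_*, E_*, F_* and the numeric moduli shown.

bond 1 |Sf1  (Sf1 fixes flow; stroke at Sf1)
bond 0 |J1  (J1: bond 1 brought flow, rest push out)
bond 2 |J1  (1-jn J1 has f-setter on 1)
bond 3 |I1  (prefer integral on I1)
bond 5 |J2  (prefer integral on C1)
bond 4 |R2  (common-e at J2 fixed by 5)

dq_C1/dt = F_Sf1 - p_I1/8 - q_C1/12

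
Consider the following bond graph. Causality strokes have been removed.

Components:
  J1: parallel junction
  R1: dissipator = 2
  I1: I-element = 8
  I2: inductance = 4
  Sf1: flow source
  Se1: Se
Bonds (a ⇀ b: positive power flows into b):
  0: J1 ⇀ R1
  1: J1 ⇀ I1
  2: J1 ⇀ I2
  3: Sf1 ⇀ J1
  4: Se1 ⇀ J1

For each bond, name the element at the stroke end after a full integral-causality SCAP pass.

β0 →R1
β1 →I1
β2 →I2
β3 →Sf1
β4 →J1

β3 |Sf1  (source Sf1 imposes f)
β4 |J1  (Se1: effort source, stroke at far end)
β0 |R1  (common-e at J1 fixed by 4)
β1 |I1  (J1: bond 4 brought effort, rest push out)
β2 |I2  (0-jn J1 has e-setter on 4)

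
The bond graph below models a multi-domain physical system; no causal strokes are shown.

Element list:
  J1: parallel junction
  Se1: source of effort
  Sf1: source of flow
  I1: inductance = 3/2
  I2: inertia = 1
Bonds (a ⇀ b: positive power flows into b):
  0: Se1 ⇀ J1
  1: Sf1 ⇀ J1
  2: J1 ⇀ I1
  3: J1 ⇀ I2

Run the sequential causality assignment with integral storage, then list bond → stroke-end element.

β0 →J1
β1 →Sf1
β2 →I1
β3 →I2

b0 stroke→J1  (Se1: effort source, stroke at far end)
b1 stroke→Sf1  (Sf1 fixes flow; stroke at Sf1)
b2 stroke→I1  (J1: bond 0 brought effort, rest push out)
b3 stroke→I2  (common-e at J1 fixed by 0)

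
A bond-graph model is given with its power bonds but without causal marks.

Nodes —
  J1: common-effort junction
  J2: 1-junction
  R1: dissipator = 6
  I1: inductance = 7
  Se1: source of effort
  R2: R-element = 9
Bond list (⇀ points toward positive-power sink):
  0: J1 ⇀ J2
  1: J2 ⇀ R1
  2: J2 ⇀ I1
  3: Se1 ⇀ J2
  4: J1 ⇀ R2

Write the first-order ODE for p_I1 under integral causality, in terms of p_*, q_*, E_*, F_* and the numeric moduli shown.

β3 |J2  (Se1 fixes effort; stroke away)
β2 |I1  (I1: I, integral causality)
β0 |J2  (J2 flow already set via bond 2)
β1 |J2  (common-f at J2 fixed by 2)
β4 |J1  (J1 needs exactly one e-in)

dp_I1/dt = E_Se1 - 15*p_I1/7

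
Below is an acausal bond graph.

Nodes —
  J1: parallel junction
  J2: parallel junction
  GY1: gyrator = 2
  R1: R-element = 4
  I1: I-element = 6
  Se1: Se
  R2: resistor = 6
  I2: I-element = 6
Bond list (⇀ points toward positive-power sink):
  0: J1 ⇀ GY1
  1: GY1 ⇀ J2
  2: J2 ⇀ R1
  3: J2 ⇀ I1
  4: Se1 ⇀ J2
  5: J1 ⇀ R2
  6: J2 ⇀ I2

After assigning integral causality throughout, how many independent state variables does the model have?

2  (I1, I2 all integral)

b4 stroke→J2  (Se1: effort source, stroke at far end)
b1 stroke→GY1  (J2: bond 4 brought effort, rest push out)
b2 stroke→R1  (J2 effort already set via bond 4)
b3 stroke→I1  (0-jn J2 has e-setter on 4)
b6 stroke→I2  (J2: bond 4 brought effort, rest push out)
b0 stroke→GY1  (GY GY1: same side as bond 1)
b5 stroke→J1  (J1: last free bond brings effort in)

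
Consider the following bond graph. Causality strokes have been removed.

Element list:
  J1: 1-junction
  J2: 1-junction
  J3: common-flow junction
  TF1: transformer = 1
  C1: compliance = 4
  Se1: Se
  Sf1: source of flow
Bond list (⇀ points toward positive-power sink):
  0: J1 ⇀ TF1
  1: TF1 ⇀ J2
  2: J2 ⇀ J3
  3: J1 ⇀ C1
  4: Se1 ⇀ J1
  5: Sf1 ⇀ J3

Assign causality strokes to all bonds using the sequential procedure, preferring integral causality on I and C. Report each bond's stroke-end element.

#0 |TF1
#1 |J2
#2 |J3
#3 |J1
#4 |J1
#5 |Sf1

b4 stroke at J1  (Se1 (Se) sets effort on bond)
b5 stroke at Sf1  (source Sf1 imposes f)
b2 stroke at J3  (common-f at J3 fixed by 5)
b1 stroke at J2  (J2 flow already set via bond 2)
b0 stroke at TF1  (TF1 one-in-one-out from 1)
b3 stroke at J1  (1-jn J1 has f-setter on 0)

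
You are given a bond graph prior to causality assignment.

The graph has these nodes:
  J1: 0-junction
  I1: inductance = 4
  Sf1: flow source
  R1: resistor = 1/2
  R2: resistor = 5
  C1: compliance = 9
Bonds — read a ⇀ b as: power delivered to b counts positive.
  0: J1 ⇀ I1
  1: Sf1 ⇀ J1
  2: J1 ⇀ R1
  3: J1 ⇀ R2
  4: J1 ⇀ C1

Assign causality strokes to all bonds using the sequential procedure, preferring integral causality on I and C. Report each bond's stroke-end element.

#0 stroke→I1
#1 stroke→Sf1
#2 stroke→R1
#3 stroke→R2
#4 stroke→J1

β1 stroke→Sf1  (source Sf1 imposes f)
β0 stroke→I1  (I1 outputs flow p/I1)
β4 stroke→J1  (C1 outputs effort q/C1)
β2 stroke→R1  (J1 effort already set via bond 4)
β3 stroke→R2  (0-jn J1 has e-setter on 4)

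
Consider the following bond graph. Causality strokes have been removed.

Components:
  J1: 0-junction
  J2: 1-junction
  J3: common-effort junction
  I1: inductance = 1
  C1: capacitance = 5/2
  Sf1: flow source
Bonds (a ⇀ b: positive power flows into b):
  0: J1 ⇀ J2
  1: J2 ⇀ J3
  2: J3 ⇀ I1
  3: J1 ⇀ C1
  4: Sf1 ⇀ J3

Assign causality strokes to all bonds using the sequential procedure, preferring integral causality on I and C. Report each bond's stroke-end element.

bond 0 stroke→J2
bond 1 stroke→J3
bond 2 stroke→I1
bond 3 stroke→J1
bond 4 stroke→Sf1

β4 |Sf1  (Sf1: flow source, stroke at near end)
β2 |I1  (prefer integral on I1)
β1 |J3  (J3 needs exactly one e-in)
β0 |J2  (J2 flow already set via bond 1)
β3 |J1  (only one effort-in slot at J1)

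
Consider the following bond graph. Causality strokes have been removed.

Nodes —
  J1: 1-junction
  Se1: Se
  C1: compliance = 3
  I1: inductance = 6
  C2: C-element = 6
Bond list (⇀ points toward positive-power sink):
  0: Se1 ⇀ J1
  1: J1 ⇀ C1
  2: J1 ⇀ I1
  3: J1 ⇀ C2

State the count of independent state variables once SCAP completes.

3  (C1, C2, I1 all integral)

bond 0 stroke→J1  (Se1 fixes effort; stroke away)
bond 1 stroke→J1  (prefer integral on C1)
bond 2 stroke→I1  (I1 integral (f out))
bond 3 stroke→J1  (common-f at J1 fixed by 2)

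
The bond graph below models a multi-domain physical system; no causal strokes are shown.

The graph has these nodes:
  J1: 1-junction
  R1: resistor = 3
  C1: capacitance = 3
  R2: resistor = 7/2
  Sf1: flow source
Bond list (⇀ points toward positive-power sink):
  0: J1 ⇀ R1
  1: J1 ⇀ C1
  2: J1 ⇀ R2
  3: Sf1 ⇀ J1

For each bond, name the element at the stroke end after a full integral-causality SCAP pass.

bond 0 |J1
bond 1 |J1
bond 2 |J1
bond 3 |Sf1

b3 |Sf1  (Sf1: flow source, stroke at near end)
b0 |J1  (J1: bond 3 brought flow, rest push out)
b1 |J1  (1-jn J1 has f-setter on 3)
b2 |J1  (1-jn J1 has f-setter on 3)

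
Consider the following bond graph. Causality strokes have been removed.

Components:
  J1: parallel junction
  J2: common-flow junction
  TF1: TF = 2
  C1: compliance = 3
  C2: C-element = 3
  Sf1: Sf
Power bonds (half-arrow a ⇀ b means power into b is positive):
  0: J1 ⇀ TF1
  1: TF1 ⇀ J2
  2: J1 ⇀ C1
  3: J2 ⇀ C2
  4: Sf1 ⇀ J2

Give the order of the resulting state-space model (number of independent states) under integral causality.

2  (C1, C2 all integral)

#4 stroke at Sf1  (Sf1: flow source, stroke at near end)
#1 stroke at J2  (J2 flow already set via bond 4)
#3 stroke at J2  (1-jn J2 has f-setter on 4)
#0 stroke at TF1  (TF1 one-in-one-out from 1)
#2 stroke at J1  (closing 0-jn rule on J1)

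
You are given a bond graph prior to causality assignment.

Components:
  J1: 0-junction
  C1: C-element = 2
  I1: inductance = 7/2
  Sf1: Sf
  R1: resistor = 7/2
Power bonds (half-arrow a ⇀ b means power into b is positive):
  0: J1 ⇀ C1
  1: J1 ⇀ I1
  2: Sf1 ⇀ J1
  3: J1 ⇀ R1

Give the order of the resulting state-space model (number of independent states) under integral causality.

2  (C1, I1 all integral)

#2 stroke→Sf1  (Sf1 (Sf) sets flow on bond)
#0 stroke→J1  (prefer integral on C1)
#1 stroke→I1  (common-e at J1 fixed by 0)
#3 stroke→R1  (J1 effort already set via bond 0)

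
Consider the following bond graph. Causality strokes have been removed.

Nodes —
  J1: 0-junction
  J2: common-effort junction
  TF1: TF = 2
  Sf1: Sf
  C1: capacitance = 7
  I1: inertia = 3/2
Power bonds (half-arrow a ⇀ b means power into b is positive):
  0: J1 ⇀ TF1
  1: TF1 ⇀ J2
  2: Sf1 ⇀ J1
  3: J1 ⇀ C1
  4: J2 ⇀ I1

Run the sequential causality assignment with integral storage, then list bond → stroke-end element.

b0 |TF1
b1 |J2
b2 |Sf1
b3 |J1
b4 |I1

b2 |Sf1  (Sf1: flow source, stroke at near end)
b3 |J1  (C1 outputs effort q/C1)
b0 |TF1  (J1 effort already set via bond 3)
b1 |J2  (TF1: transformer flips bond 0)
b4 |I1  (common-e at J2 fixed by 1)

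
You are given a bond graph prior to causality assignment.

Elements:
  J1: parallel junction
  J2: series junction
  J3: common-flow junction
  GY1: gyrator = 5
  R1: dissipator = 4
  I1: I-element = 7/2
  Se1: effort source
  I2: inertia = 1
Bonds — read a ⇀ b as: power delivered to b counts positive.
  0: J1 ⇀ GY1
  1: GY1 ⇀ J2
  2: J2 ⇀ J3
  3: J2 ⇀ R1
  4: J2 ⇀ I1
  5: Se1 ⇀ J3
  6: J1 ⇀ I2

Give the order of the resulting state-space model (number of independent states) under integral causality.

b5 |J3  (source Se1 imposes e)
b2 |J2  (only one flow-in slot at J3)
b4 |I1  (I1: I, integral causality)
b1 |J2  (1-jn J2 has f-setter on 4)
b3 |J2  (J2: bond 4 brought flow, rest push out)
b0 |J1  (GY1: gyrator matches bond 1)
b6 |I2  (0-jn J1 has e-setter on 0)

2  (I1, I2 all integral)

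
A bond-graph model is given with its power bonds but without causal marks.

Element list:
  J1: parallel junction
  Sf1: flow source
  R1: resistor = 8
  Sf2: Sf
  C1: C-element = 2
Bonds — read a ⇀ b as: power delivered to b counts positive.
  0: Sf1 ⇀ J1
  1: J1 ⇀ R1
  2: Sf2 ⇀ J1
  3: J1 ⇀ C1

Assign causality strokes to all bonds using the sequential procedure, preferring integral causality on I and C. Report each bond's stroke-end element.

bond 0 stroke→Sf1
bond 1 stroke→R1
bond 2 stroke→Sf2
bond 3 stroke→J1

β0 →Sf1  (Sf1 (Sf) sets flow on bond)
β2 →Sf2  (Sf2: flow source, stroke at near end)
β3 →J1  (C1: C, integral causality)
β1 →R1  (J1: bond 3 brought effort, rest push out)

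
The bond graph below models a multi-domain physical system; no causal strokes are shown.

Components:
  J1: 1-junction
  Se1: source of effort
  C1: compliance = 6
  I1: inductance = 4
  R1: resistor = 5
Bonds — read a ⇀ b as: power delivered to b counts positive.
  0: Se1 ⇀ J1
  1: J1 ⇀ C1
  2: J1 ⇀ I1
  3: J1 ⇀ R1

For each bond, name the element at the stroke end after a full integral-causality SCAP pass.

bond 0 stroke at J1  (source Se1 imposes e)
bond 1 stroke at J1  (C1: C, integral causality)
bond 2 stroke at I1  (I1 outputs flow p/I1)
bond 3 stroke at J1  (common-f at J1 fixed by 2)

b0 →J1
b1 →J1
b2 →I1
b3 →J1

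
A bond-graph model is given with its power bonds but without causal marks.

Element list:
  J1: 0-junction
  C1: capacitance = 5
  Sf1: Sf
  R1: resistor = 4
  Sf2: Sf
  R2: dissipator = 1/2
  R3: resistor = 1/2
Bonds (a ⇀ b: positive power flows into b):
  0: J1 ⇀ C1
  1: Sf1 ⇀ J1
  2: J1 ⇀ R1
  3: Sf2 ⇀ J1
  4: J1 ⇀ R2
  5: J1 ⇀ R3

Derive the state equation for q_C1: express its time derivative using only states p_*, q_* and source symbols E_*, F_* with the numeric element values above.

dq_C1/dt = F_Sf1 + F_Sf2 - 17*q_C1/20

bond 1 →Sf1  (Sf1 fixes flow; stroke at Sf1)
bond 3 →Sf2  (Sf2: flow source, stroke at near end)
bond 0 →J1  (C1: C, integral causality)
bond 2 →R1  (J1: bond 0 brought effort, rest push out)
bond 4 →R2  (0-jn J1 has e-setter on 0)
bond 5 →R3  (J1 effort already set via bond 0)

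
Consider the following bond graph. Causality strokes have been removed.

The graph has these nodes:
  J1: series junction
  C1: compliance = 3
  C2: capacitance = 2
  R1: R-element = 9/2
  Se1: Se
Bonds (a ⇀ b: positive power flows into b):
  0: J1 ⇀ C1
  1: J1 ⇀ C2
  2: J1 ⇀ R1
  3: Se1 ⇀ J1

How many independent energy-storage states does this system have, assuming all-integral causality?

2  (C1, C2 all integral)

#3 |J1  (Se1 fixes effort; stroke away)
#0 |J1  (prefer integral on C1)
#1 |J1  (C2: C, integral causality)
#2 |R1  (J1 needs exactly one f-in)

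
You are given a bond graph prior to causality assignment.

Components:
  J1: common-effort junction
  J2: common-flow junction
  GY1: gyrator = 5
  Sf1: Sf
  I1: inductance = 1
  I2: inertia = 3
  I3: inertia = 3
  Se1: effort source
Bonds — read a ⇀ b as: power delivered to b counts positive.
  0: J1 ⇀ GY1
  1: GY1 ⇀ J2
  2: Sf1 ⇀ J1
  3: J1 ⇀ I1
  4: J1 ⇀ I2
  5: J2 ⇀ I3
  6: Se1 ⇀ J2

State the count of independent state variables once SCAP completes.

3  (I1, I2, I3 all integral)

bond 2 →Sf1  (Sf1: flow source, stroke at near end)
bond 6 →J2  (source Se1 imposes e)
bond 3 →I1  (I1 outputs flow p/I1)
bond 4 →I2  (I2 integral (f out))
bond 0 →J1  (closing 0-jn rule on J1)
bond 1 →J2  (GY GY1: same side as bond 0)
bond 5 →I3  (J2 needs exactly one f-in)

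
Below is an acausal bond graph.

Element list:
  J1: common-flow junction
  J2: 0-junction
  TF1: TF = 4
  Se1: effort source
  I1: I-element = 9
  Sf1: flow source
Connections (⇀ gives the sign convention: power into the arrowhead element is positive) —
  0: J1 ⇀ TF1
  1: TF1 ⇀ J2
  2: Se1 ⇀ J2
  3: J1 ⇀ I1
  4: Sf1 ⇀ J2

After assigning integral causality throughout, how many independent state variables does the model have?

1  (I1 all integral)

#2 stroke at J2  (Se1: effort source, stroke at far end)
#4 stroke at Sf1  (source Sf1 imposes f)
#1 stroke at TF1  (common-e at J2 fixed by 2)
#0 stroke at J1  (through TF1, causality passes straight; one stroke at TF1)
#3 stroke at I1  (closing 1-jn rule on J1)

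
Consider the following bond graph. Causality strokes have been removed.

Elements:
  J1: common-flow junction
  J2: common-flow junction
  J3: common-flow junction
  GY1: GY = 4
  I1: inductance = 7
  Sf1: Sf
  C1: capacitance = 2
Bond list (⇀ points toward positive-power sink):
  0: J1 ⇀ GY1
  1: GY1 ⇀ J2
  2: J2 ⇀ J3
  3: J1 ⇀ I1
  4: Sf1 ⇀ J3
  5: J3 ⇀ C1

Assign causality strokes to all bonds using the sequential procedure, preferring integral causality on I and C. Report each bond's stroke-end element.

b0 |J1
b1 |J2
b2 |J3
b3 |I1
b4 |Sf1
b5 |J3

b4 stroke at Sf1  (Sf1: flow source, stroke at near end)
b2 stroke at J3  (J3: bond 4 brought flow, rest push out)
b5 stroke at J3  (1-jn J3 has f-setter on 4)
b1 stroke at J2  (1-jn J2 has f-setter on 2)
b0 stroke at J1  (GY1 both-in/both-out from 1)
b3 stroke at I1  (J1 needs exactly one f-in)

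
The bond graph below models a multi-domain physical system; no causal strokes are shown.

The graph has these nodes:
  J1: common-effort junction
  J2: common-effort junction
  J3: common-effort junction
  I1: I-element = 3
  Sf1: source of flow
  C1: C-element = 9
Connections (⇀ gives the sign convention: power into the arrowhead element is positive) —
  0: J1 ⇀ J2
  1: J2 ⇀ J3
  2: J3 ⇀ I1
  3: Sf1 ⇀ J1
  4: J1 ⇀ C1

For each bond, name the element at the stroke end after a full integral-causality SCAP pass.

#3 →Sf1  (Sf1 fixes flow; stroke at Sf1)
#2 →I1  (I1 outputs flow p/I1)
#1 →J3  (closing 0-jn rule on J3)
#0 →J2  (J2: last free bond brings effort in)
#4 →J1  (J1: last free bond brings effort in)

b0 stroke→J2
b1 stroke→J3
b2 stroke→I1
b3 stroke→Sf1
b4 stroke→J1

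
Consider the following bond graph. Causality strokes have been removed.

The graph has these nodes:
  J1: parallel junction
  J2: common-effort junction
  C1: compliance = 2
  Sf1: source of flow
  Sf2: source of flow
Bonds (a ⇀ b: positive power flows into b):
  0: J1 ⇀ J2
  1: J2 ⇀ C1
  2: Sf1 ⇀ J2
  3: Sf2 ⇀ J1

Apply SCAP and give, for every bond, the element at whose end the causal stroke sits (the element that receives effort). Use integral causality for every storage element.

bond 2 stroke→Sf1  (Sf1: flow source, stroke at near end)
bond 3 stroke→Sf2  (Sf2 fixes flow; stroke at Sf2)
bond 0 stroke→J1  (J1: last free bond brings effort in)
bond 1 stroke→J2  (J2 needs exactly one e-in)

b0 stroke→J1
b1 stroke→J2
b2 stroke→Sf1
b3 stroke→Sf2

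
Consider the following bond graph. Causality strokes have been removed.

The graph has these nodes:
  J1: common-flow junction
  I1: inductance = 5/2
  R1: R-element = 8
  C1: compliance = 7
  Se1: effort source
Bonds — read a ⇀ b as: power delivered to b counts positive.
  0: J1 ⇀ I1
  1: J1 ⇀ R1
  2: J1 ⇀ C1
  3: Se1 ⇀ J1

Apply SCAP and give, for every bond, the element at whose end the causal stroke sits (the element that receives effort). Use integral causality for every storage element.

#0 →I1
#1 →J1
#2 →J1
#3 →J1

bond 3 →J1  (Se1 (Se) sets effort on bond)
bond 0 →I1  (I1 integral (f out))
bond 1 →J1  (J1 flow already set via bond 0)
bond 2 →J1  (common-f at J1 fixed by 0)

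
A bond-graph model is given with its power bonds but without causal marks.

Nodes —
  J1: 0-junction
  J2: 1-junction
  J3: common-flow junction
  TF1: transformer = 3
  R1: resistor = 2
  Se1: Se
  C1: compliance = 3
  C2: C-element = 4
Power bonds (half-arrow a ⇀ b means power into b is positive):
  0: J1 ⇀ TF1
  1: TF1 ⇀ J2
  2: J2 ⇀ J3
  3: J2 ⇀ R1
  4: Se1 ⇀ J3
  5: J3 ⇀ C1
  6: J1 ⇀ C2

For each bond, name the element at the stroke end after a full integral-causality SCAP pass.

b0 →TF1
b1 →J2
b2 →J2
b3 →R1
b4 →J3
b5 →J3
b6 →J1

β4 |J3  (Se1 (Se) sets effort on bond)
β5 |J3  (C1 outputs effort q/C1)
β2 |J2  (only one flow-in slot at J3)
β6 |J1  (C2: C, integral causality)
β0 |TF1  (0-jn J1 has e-setter on 6)
β1 |J2  (TF1: transformer flips bond 0)
β3 |R1  (closing 1-jn rule on J2)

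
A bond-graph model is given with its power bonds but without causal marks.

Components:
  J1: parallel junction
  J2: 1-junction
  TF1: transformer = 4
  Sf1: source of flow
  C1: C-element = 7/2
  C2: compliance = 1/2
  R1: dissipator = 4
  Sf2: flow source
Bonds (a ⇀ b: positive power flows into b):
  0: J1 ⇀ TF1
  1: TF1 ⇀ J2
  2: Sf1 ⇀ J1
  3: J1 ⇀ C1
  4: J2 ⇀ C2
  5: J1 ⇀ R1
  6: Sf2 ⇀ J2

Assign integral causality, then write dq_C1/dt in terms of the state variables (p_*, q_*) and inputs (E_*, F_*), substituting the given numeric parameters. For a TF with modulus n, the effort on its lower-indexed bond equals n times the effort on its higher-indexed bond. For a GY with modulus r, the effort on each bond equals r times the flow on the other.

dq_C1/dt = F_Sf1 - F_Sf2/4 - q_C1/14

bond 2 |Sf1  (Sf1 (Sf) sets flow on bond)
bond 6 |Sf2  (Sf2 fixes flow; stroke at Sf2)
bond 1 |J2  (J2: bond 6 brought flow, rest push out)
bond 4 |J2  (J2: bond 6 brought flow, rest push out)
bond 0 |TF1  (TF TF1: opposite of bond 1)
bond 3 |J1  (C1 integral (e out))
bond 5 |R1  (common-e at J1 fixed by 3)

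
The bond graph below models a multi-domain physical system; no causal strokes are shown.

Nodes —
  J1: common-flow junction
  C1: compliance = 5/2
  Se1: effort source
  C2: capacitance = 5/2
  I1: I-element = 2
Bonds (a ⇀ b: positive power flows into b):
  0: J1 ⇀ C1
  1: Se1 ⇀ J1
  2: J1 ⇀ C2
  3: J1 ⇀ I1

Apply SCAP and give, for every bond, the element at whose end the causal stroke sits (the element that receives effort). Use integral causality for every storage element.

#1 →J1  (source Se1 imposes e)
#0 →J1  (C1 integral (e out))
#2 →J1  (prefer integral on C2)
#3 →I1  (only one flow-in slot at J1)

#0 →J1
#1 →J1
#2 →J1
#3 →I1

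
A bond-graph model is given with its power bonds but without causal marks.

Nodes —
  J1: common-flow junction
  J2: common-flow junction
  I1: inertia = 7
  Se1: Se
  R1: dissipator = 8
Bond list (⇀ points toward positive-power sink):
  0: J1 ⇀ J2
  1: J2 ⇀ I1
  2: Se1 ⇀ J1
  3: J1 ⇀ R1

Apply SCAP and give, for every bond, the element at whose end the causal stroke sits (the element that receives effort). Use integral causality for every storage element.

β2 |J1  (Se1: effort source, stroke at far end)
β1 |I1  (I1 integral (f out))
β0 |J2  (1-jn J2 has f-setter on 1)
β3 |J1  (J1 flow already set via bond 0)

b0 stroke→J2
b1 stroke→I1
b2 stroke→J1
b3 stroke→J1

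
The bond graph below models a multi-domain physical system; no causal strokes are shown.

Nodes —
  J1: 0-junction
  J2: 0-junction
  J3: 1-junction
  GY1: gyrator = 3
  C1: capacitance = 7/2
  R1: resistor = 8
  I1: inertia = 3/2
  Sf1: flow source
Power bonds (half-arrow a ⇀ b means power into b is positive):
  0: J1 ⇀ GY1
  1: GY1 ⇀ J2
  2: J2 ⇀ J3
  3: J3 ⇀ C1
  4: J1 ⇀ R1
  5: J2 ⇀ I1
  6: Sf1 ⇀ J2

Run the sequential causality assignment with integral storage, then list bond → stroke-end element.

#6 →Sf1  (Sf1 fixes flow; stroke at Sf1)
#3 →J3  (C1 outputs effort q/C1)
#2 →J2  (J3 needs exactly one f-in)
#1 →GY1  (J2 effort already set via bond 2)
#5 →I1  (0-jn J2 has e-setter on 2)
#0 →GY1  (GY1: gyrator matches bond 1)
#4 →J1  (only one effort-in slot at J1)

bond 0 stroke→GY1
bond 1 stroke→GY1
bond 2 stroke→J2
bond 3 stroke→J3
bond 4 stroke→J1
bond 5 stroke→I1
bond 6 stroke→Sf1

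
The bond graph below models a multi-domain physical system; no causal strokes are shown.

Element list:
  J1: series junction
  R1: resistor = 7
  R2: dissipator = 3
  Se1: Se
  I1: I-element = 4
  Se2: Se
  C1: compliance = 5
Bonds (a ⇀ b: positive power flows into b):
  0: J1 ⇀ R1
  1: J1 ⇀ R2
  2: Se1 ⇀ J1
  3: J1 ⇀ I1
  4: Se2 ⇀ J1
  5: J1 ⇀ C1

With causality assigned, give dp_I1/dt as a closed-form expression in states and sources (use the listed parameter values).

bond 2 |J1  (Se1: effort source, stroke at far end)
bond 4 |J1  (Se2 (Se) sets effort on bond)
bond 3 |I1  (I1: I, integral causality)
bond 0 |J1  (J1: bond 3 brought flow, rest push out)
bond 1 |J1  (1-jn J1 has f-setter on 3)
bond 5 |J1  (1-jn J1 has f-setter on 3)

dp_I1/dt = E_Se1 + E_Se2 - 5*p_I1/2 - q_C1/5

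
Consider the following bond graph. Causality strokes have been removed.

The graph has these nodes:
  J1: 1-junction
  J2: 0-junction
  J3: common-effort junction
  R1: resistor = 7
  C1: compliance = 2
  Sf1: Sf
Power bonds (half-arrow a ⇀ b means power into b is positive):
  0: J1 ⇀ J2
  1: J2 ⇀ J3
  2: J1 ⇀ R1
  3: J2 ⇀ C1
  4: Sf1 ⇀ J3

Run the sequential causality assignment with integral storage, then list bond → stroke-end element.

bond 0 stroke at J1
bond 1 stroke at J3
bond 2 stroke at R1
bond 3 stroke at J2
bond 4 stroke at Sf1

β4 →Sf1  (Sf1 (Sf) sets flow on bond)
β1 →J3  (J3: last free bond brings effort in)
β3 →J2  (C1 outputs effort q/C1)
β0 →J1  (common-e at J2 fixed by 3)
β2 →R1  (J1: last free bond brings flow in)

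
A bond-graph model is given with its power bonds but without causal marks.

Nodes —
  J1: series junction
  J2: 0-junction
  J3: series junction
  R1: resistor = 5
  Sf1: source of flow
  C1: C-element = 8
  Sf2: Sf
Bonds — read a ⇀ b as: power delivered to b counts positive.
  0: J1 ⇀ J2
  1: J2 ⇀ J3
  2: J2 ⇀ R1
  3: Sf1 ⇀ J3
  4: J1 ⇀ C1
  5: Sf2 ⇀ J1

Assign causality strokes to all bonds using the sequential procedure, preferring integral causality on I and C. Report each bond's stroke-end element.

b0 stroke→J1
b1 stroke→J3
b2 stroke→J2
b3 stroke→Sf1
b4 stroke→J1
b5 stroke→Sf2

#3 →Sf1  (Sf1 fixes flow; stroke at Sf1)
#5 →Sf2  (Sf2 fixes flow; stroke at Sf2)
#0 →J1  (1-jn J1 has f-setter on 5)
#4 →J1  (common-f at J1 fixed by 5)
#1 →J3  (common-f at J3 fixed by 3)
#2 →J2  (only one effort-in slot at J2)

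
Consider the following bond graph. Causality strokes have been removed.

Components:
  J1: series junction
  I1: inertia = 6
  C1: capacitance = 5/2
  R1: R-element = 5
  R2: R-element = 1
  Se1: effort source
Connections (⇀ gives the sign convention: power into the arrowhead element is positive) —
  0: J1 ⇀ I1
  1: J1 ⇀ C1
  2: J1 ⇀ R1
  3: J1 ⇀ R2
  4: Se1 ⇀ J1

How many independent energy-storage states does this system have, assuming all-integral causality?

β4 |J1  (source Se1 imposes e)
β0 |I1  (I1 integral (f out))
β1 |J1  (1-jn J1 has f-setter on 0)
β2 |J1  (J1: bond 0 brought flow, rest push out)
β3 |J1  (1-jn J1 has f-setter on 0)

2  (C1, I1 all integral)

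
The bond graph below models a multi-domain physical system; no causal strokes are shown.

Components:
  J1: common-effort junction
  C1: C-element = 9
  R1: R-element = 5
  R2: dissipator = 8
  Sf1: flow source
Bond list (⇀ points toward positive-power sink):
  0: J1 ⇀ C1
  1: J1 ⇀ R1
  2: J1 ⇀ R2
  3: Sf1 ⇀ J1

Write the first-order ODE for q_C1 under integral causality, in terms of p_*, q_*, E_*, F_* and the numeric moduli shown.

dq_C1/dt = F_Sf1 - 13*q_C1/360

bond 3 stroke→Sf1  (source Sf1 imposes f)
bond 0 stroke→J1  (C1: C, integral causality)
bond 1 stroke→R1  (0-jn J1 has e-setter on 0)
bond 2 stroke→R2  (J1: bond 0 brought effort, rest push out)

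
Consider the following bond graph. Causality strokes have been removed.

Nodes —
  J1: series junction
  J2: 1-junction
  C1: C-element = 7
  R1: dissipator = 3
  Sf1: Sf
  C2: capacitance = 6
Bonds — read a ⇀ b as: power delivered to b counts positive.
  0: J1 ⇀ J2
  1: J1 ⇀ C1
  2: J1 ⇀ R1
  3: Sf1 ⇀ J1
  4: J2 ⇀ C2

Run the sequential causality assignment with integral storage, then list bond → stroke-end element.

bond 3 |Sf1  (Sf1: flow source, stroke at near end)
bond 0 |J1  (J1 flow already set via bond 3)
bond 1 |J1  (1-jn J1 has f-setter on 3)
bond 2 |J1  (common-f at J1 fixed by 3)
bond 4 |J2  (J2 flow already set via bond 0)

bond 0 |J1
bond 1 |J1
bond 2 |J1
bond 3 |Sf1
bond 4 |J2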